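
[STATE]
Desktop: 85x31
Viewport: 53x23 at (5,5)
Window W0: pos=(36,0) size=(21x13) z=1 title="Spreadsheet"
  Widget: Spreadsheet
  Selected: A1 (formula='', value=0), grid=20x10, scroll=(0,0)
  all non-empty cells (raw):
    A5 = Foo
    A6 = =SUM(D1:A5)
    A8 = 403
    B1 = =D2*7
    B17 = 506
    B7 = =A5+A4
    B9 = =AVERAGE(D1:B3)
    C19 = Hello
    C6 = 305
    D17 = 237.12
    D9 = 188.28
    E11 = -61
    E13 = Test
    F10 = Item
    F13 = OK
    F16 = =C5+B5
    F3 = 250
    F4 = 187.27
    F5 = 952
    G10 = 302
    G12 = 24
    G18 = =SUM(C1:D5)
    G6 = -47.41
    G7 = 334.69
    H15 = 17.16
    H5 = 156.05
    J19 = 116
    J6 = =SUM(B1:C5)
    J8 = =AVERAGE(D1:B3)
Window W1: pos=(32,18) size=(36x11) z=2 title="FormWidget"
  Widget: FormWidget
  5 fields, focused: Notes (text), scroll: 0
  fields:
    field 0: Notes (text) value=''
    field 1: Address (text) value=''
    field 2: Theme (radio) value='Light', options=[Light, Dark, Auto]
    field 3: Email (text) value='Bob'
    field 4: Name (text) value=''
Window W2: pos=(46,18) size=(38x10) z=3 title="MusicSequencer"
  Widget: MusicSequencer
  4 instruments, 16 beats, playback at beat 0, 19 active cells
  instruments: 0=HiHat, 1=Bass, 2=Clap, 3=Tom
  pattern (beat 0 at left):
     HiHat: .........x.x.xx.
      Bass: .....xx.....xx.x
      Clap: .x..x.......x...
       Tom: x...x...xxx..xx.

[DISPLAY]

                               ┃-------------------┃ 
                               ┃  1      [0]       ┃ 
                               ┃  2        0       ┃ 
                               ┃  3        0       ┃ 
                               ┃  4        0       ┃ 
                               ┃  5 Foo            ┃ 
                               ┃  6        0       ┃ 
                               ┗━━━━━━━━━━━━━━━━━━━┛ 
                                                     
                                                     
                                                     
                                                     
                                                     
                           ┏━━━━━━━━━━━━━┏━━━━━━━━━━━
                           ┃ FormWidget  ┃ MusicSeque
                           ┠─────────────┠───────────
                           ┃> Notes:     ┃      ▼1234
                           ┃  Address:   ┃ HiHat·····
                           ┃  Theme:     ┃  Bass·····
                           ┃  Email:     ┃  Clap·█··█
                           ┃  Name:      ┃   Tom█···█
                           ┃             ┃           
                           ┃             ┗━━━━━━━━━━━


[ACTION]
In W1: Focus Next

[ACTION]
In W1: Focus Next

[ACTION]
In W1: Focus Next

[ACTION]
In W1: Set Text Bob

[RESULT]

                               ┃-------------------┃ 
                               ┃  1      [0]       ┃ 
                               ┃  2        0       ┃ 
                               ┃  3        0       ┃ 
                               ┃  4        0       ┃ 
                               ┃  5 Foo            ┃ 
                               ┃  6        0       ┃ 
                               ┗━━━━━━━━━━━━━━━━━━━┛ 
                                                     
                                                     
                                                     
                                                     
                                                     
                           ┏━━━━━━━━━━━━━┏━━━━━━━━━━━
                           ┃ FormWidget  ┃ MusicSeque
                           ┠─────────────┠───────────
                           ┃  Notes:     ┃      ▼1234
                           ┃  Address:   ┃ HiHat·····
                           ┃  Theme:     ┃  Bass·····
                           ┃> Email:     ┃  Clap·█··█
                           ┃  Name:      ┃   Tom█···█
                           ┃             ┃           
                           ┃             ┗━━━━━━━━━━━


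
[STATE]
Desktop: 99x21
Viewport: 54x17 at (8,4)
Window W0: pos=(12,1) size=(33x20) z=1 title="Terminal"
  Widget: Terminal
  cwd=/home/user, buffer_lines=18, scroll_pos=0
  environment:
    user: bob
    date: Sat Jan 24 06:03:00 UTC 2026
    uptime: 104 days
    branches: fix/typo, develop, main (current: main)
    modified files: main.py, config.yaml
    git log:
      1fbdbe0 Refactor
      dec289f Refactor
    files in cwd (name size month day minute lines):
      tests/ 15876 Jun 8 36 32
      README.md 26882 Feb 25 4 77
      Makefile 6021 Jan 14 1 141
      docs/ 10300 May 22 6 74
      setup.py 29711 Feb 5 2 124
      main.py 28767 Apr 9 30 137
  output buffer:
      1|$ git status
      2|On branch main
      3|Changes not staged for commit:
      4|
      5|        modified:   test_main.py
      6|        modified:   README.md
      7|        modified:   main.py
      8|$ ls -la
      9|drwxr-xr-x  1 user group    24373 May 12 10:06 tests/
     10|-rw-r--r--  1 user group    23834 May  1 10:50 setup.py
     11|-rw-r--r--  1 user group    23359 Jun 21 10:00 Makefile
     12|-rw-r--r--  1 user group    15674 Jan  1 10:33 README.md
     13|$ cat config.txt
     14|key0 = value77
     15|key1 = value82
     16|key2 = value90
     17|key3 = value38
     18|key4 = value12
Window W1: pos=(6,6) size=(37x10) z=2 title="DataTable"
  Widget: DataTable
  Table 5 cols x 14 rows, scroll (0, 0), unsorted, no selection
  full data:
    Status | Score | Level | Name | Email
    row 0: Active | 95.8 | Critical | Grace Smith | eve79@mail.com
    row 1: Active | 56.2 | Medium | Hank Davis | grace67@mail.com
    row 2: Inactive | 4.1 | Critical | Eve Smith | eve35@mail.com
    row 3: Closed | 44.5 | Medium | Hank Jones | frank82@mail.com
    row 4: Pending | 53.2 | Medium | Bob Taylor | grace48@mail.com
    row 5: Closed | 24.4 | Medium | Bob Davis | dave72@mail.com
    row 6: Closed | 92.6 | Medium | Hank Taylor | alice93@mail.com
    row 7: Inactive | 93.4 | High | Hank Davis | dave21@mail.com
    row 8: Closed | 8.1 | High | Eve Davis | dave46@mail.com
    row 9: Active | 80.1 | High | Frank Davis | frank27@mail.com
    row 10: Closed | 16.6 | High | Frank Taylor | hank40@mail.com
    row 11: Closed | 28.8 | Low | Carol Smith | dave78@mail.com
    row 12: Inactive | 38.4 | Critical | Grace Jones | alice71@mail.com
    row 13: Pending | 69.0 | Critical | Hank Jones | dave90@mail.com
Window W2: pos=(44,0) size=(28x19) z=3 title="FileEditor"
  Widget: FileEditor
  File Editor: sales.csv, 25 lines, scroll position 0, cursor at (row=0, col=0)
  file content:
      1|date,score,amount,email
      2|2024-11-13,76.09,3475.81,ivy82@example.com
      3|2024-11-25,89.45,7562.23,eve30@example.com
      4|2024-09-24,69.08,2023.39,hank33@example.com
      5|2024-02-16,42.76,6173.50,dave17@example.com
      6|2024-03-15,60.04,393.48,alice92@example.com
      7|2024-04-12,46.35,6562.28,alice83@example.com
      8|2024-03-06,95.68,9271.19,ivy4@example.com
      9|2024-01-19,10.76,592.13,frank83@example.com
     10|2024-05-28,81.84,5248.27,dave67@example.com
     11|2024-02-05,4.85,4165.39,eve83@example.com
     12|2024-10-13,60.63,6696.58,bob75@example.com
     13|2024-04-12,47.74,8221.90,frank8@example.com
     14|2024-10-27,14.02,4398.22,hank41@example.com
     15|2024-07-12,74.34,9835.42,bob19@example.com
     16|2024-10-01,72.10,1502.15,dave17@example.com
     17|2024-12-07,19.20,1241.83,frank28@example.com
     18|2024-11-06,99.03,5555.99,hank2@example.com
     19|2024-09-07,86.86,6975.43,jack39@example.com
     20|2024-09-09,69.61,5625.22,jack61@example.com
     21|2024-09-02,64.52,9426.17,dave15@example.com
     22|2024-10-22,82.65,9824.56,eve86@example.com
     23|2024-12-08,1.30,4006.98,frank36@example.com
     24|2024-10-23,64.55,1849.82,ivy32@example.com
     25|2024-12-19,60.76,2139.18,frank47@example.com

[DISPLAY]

    ┃$ git status                   ┃2024-11-13,76.09,
    ┃On branch main                 ┃2024-11-25,89.45,
━━━━━━━━━━━━━━━━━━━━━━━━━━━━━━━━━━┓ ┃2024-09-24,69.08,
DataTable                         ┃ ┃2024-02-16,42.76,
──────────────────────────────────┨p┃2024-03-15,60.04,
tatus  │Score│Level   │Name       ┃ ┃2024-04-12,46.35,
───────┼─────┼────────┼───────────┃ ┃2024-03-06,95.68,
ctive  │95.8 │Critical│Grace Smith┃ ┃2024-01-19,10.76,
ctive  │56.2 │Medium  │Hank Davis ┃3┃2024-05-28,81.84,
nactive│4.1  │Critical│Eve Smith  ┃8┃2024-02-05,4.85,4
losed  │44.5 │Medium  │Hank Jones ┃3┃2024-10-13,60.63,
━━━━━━━━━━━━━━━━━━━━━━━━━━━━━━━━━━┛6┃2024-04-12,47.74,
    ┃$ cat config.txt               ┃2024-10-27,14.02,
    ┃key0 = value77                 ┃2024-07-12,74.34,
    ┃key1 = value82                 ┗━━━━━━━━━━━━━━━━━
    ┃key2 = value90                 ┃                 
    ┗━━━━━━━━━━━━━━━━━━━━━━━━━━━━━━━┛                 


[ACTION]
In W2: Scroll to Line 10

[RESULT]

    ┃$ git status                   ┃2024-02-05,4.85,4
    ┃On branch main                 ┃2024-10-13,60.63,
━━━━━━━━━━━━━━━━━━━━━━━━━━━━━━━━━━┓ ┃2024-04-12,47.74,
DataTable                         ┃ ┃2024-10-27,14.02,
──────────────────────────────────┨p┃2024-07-12,74.34,
tatus  │Score│Level   │Name       ┃ ┃2024-10-01,72.10,
───────┼─────┼────────┼───────────┃ ┃2024-12-07,19.20,
ctive  │95.8 │Critical│Grace Smith┃ ┃2024-11-06,99.03,
ctive  │56.2 │Medium  │Hank Davis ┃3┃2024-09-07,86.86,
nactive│4.1  │Critical│Eve Smith  ┃8┃2024-09-09,69.61,
losed  │44.5 │Medium  │Hank Jones ┃3┃2024-09-02,64.52,
━━━━━━━━━━━━━━━━━━━━━━━━━━━━━━━━━━┛6┃2024-10-22,82.65,
    ┃$ cat config.txt               ┃2024-12-08,1.30,4
    ┃key0 = value77                 ┃2024-10-23,64.55,
    ┃key1 = value82                 ┗━━━━━━━━━━━━━━━━━
    ┃key2 = value90                 ┃                 
    ┗━━━━━━━━━━━━━━━━━━━━━━━━━━━━━━━┛                 


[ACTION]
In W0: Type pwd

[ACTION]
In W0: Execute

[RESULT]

    ┃        modified:   README.md  ┃2024-02-05,4.85,4
    ┃        modified:   main.py    ┃2024-10-13,60.63,
━━━━━━━━━━━━━━━━━━━━━━━━━━━━━━━━━━┓ ┃2024-04-12,47.74,
DataTable                         ┃3┃2024-10-27,14.02,
──────────────────────────────────┨8┃2024-07-12,74.34,
tatus  │Score│Level   │Name       ┃3┃2024-10-01,72.10,
───────┼─────┼────────┼───────────┃6┃2024-12-07,19.20,
ctive  │95.8 │Critical│Grace Smith┃ ┃2024-11-06,99.03,
ctive  │56.2 │Medium  │Hank Davis ┃ ┃2024-09-07,86.86,
nactive│4.1  │Critical│Eve Smith  ┃ ┃2024-09-09,69.61,
losed  │44.5 │Medium  │Hank Jones ┃ ┃2024-09-02,64.52,
━━━━━━━━━━━━━━━━━━━━━━━━━━━━━━━━━━┛ ┃2024-10-22,82.65,
    ┃key4 = value12                 ┃2024-12-08,1.30,4
    ┃$ pwd                          ┃2024-10-23,64.55,
    ┃/home/user                     ┗━━━━━━━━━━━━━━━━━
    ┃$ █                            ┃                 
    ┗━━━━━━━━━━━━━━━━━━━━━━━━━━━━━━━┛                 


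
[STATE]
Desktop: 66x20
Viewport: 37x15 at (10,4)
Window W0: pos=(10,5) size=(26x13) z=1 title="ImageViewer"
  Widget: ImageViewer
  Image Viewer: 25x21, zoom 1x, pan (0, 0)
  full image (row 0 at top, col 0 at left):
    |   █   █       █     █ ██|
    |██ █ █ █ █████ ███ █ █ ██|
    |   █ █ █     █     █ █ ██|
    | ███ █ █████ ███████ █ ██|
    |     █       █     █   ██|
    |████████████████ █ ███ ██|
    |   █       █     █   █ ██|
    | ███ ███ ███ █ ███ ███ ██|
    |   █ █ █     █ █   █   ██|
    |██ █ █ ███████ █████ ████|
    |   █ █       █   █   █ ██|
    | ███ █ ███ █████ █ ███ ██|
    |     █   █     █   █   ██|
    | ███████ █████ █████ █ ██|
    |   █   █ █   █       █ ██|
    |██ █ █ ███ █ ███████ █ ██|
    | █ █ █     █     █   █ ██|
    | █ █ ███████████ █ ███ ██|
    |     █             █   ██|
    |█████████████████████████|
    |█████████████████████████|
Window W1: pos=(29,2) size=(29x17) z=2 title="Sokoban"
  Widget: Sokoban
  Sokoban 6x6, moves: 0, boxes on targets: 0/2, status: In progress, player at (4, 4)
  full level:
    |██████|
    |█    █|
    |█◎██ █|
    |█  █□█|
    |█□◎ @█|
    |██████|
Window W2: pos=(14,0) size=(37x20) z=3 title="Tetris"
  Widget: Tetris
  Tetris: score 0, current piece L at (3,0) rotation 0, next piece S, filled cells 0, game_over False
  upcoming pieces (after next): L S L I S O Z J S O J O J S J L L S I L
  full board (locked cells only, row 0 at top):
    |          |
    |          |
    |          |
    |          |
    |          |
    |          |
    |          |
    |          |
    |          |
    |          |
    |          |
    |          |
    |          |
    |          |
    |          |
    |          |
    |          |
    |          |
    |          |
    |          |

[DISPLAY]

    ┃          │ ░░                  
┏━━━┃          │░░                   
┃ Im┃          │                     
┠───┃          │                     
┃   ┃          │                     
┃██ ┃          │Score:               
┃   ┃          │0                    
┃ ██┃          │                     
┃   ┃          │                     
┃███┃          │                     
┃   ┃          │                     
┃ ██┃          │                     
┃   ┃          │                     
┗━━━┃          │                     
    ┃          │                     


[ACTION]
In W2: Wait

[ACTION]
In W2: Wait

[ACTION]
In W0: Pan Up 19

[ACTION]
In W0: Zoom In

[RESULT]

    ┃          │ ░░                  
┏━━━┃          │░░                   
┃ Im┃          │                     
┠───┃          │                     
┃   ┃          │                     
┃   ┃          │Score:               
┃███┃          │0                    
┃███┃          │                     
┃   ┃          │                     
┃   ┃          │                     
┃  █┃          │                     
┃  █┃          │                     
┃   ┃          │                     
┗━━━┃          │                     
    ┃          │                     


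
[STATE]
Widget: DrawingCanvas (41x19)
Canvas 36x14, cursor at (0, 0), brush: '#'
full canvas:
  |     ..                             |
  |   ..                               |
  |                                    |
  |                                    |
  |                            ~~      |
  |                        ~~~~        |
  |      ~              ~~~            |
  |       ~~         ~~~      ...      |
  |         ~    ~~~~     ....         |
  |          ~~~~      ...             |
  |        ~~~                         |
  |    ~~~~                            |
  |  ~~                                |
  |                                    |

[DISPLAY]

+    ..                                  
   ..                                    
                                         
                                         
                            ~~           
                        ~~~~             
      ~              ~~~                 
       ~~         ~~~      ...           
         ~    ~~~~     ....              
          ~~~~      ...                  
        ~~~                              
    ~~~~                                 
  ~~                                     
                                         
                                         
                                         
                                         
                                         
                                         


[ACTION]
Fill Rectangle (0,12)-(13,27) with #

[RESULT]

+    ..     ################             
   ..       ################             
            ################             
            ################             
            ################~~           
            ################             
      ~     ################             
       ~~   ################..           
         ~  ################             
          ~~################             
        ~~~ ################             
    ~~~~    ################             
  ~~        ################             
            ################             
                                         
                                         
                                         
                                         
                                         


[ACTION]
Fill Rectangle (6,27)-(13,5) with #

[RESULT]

+    ..     ################             
   ..       ################             
            ################             
            ################             
            ################~~           
            ################             
     #######################             
     #######################..           
     #######################             
     #######################             
     #######################             
    ~#######################             
  ~~ #######################             
     #######################             
                                         
                                         
                                         
                                         
                                         


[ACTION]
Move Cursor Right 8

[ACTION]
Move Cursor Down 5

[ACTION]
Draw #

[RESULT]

     ..     ################             
   ..       ################             
            ################             
            ################             
            ################~~           
        #   ################             
     #######################             
     #######################..           
     #######################             
     #######################             
     #######################             
    ~#######################             
  ~~ #######################             
     #######################             
                                         
                                         
                                         
                                         
                                         


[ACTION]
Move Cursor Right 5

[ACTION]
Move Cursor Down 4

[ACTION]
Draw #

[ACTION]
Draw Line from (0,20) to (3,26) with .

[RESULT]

     ..     ########..######             
   ..       ##########..####             
            ############..##             
            ##############.#             
            ################~~           
        #   ################             
     #######################             
     #######################..           
     #######################             
     #######################             
     #######################             
    ~#######################             
  ~~ #######################             
     #######################             
                                         
                                         
                                         
                                         
                                         


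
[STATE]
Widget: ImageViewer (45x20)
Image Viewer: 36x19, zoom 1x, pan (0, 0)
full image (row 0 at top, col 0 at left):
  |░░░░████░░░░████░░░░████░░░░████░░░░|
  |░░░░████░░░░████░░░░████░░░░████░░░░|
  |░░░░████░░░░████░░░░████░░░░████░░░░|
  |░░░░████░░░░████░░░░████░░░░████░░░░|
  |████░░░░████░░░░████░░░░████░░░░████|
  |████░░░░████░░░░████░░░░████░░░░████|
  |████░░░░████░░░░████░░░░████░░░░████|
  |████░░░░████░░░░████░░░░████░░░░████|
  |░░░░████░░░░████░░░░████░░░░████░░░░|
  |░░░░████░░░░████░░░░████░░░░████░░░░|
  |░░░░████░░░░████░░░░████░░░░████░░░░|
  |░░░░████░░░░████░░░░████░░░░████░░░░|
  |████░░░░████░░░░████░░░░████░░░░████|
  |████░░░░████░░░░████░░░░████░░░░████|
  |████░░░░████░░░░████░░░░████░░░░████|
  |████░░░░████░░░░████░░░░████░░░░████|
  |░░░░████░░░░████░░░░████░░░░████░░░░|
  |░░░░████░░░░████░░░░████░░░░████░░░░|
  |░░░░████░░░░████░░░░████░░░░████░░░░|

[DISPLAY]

░░░░████░░░░████░░░░████░░░░████░░░░         
░░░░████░░░░████░░░░████░░░░████░░░░         
░░░░████░░░░████░░░░████░░░░████░░░░         
░░░░████░░░░████░░░░████░░░░████░░░░         
████░░░░████░░░░████░░░░████░░░░████         
████░░░░████░░░░████░░░░████░░░░████         
████░░░░████░░░░████░░░░████░░░░████         
████░░░░████░░░░████░░░░████░░░░████         
░░░░████░░░░████░░░░████░░░░████░░░░         
░░░░████░░░░████░░░░████░░░░████░░░░         
░░░░████░░░░████░░░░████░░░░████░░░░         
░░░░████░░░░████░░░░████░░░░████░░░░         
████░░░░████░░░░████░░░░████░░░░████         
████░░░░████░░░░████░░░░████░░░░████         
████░░░░████░░░░████░░░░████░░░░████         
████░░░░████░░░░████░░░░████░░░░████         
░░░░████░░░░████░░░░████░░░░████░░░░         
░░░░████░░░░████░░░░████░░░░████░░░░         
░░░░████░░░░████░░░░████░░░░████░░░░         
                                             


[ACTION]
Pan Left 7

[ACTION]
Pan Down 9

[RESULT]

░░░░████░░░░████░░░░████░░░░████░░░░         
░░░░████░░░░████░░░░████░░░░████░░░░         
░░░░████░░░░████░░░░████░░░░████░░░░         
████░░░░████░░░░████░░░░████░░░░████         
████░░░░████░░░░████░░░░████░░░░████         
████░░░░████░░░░████░░░░████░░░░████         
████░░░░████░░░░████░░░░████░░░░████         
░░░░████░░░░████░░░░████░░░░████░░░░         
░░░░████░░░░████░░░░████░░░░████░░░░         
░░░░████░░░░████░░░░████░░░░████░░░░         
                                             
                                             
                                             
                                             
                                             
                                             
                                             
                                             
                                             
                                             


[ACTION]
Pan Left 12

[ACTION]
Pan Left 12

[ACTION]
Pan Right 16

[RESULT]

░░░░████░░░░████░░░░                         
░░░░████░░░░████░░░░                         
░░░░████░░░░████░░░░                         
████░░░░████░░░░████                         
████░░░░████░░░░████                         
████░░░░████░░░░████                         
████░░░░████░░░░████                         
░░░░████░░░░████░░░░                         
░░░░████░░░░████░░░░                         
░░░░████░░░░████░░░░                         
                                             
                                             
                                             
                                             
                                             
                                             
                                             
                                             
                                             
                                             


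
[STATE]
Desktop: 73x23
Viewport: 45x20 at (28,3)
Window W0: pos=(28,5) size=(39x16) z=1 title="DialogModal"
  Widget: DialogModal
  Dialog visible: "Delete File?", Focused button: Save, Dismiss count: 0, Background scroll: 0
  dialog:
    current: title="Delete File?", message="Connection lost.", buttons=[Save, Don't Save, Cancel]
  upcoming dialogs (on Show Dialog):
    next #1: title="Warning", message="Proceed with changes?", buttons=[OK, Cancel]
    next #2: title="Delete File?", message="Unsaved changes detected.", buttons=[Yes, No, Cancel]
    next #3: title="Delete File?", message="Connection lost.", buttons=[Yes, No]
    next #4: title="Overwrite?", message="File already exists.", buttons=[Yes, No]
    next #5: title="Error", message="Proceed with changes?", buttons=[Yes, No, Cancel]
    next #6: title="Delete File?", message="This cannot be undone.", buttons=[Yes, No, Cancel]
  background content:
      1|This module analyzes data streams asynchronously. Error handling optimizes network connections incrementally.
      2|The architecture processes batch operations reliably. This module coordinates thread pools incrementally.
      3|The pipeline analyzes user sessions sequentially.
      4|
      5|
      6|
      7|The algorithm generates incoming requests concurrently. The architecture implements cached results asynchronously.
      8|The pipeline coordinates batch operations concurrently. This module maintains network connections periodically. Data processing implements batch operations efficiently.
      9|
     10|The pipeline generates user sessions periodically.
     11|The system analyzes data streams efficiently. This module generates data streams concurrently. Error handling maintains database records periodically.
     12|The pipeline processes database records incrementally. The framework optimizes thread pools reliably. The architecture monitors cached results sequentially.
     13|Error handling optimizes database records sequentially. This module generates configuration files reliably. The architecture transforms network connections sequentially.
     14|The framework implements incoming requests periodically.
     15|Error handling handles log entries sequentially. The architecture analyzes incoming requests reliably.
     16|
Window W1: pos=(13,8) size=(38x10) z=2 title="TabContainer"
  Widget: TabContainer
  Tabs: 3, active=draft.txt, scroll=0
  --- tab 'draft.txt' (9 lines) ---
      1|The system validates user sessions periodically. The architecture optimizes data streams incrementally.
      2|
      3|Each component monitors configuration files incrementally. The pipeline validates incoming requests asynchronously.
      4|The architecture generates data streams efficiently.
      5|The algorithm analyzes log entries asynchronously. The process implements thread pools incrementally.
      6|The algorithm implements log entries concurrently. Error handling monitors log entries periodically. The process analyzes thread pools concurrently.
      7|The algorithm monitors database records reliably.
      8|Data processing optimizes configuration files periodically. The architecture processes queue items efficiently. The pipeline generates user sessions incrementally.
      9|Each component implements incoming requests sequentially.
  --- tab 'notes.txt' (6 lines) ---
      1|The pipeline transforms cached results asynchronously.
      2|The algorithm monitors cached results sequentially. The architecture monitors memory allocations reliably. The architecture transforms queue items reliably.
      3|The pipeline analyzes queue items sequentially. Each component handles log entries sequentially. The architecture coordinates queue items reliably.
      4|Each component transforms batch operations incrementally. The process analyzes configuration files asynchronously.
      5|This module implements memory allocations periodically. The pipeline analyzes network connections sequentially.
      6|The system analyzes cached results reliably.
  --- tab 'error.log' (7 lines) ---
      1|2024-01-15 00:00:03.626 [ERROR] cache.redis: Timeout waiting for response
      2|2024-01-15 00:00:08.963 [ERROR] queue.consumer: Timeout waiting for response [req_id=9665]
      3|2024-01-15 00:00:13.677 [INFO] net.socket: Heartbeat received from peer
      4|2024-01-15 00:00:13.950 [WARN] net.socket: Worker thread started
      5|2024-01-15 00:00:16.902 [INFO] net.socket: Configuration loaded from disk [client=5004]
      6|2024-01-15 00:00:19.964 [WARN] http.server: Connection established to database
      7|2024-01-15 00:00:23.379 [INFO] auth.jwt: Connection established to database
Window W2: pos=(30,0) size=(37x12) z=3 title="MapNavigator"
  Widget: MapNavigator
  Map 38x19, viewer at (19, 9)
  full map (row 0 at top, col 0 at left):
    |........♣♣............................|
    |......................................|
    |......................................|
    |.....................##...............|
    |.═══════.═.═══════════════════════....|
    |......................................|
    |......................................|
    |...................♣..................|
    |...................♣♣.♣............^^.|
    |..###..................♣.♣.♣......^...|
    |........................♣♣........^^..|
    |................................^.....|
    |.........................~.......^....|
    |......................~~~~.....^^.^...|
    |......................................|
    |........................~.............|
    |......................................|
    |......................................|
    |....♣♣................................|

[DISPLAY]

  ┃...................................┃      
  ┃...................................┃      
┏━┃.................♣.................┃      
┃ ┃.................♣♣.♣............^^┃      
┠─┃###..............@...♣.♣.♣......^..┃      
━━┃......................♣♣........^^.┃      
  ┃..............................^....┃      
──┃.......................~.......^...┃      
ot┗━━━━━━━━━━━━━━━━━━━━━━━━━━━━━━━━━━━┛      
──────────────────────┃e?         │   ┃      
idates user sessions p┃ost.       │   ┃      
                      ┃   Cancel  │equ┃      
 monitors configuratio┃───────────┘rat┃      
re generates data stre┃               ┃      
━━━━━━━━━━━━━━━━━━━━━━┛ user sessions ┃      
┃The system analyzes data streams effi┃      
┃The pipeline processes database recor┃      
┗━━━━━━━━━━━━━━━━━━━━━━━━━━━━━━━━━━━━━┛      
                                             
                                             


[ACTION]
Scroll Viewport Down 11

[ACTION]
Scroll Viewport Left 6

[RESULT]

        ┃...................................┃
        ┃...................................┃
      ┏━┃.................♣.................┃
      ┃ ┃.................♣♣.♣............^^┃
      ┠─┃###..............@...♣.♣.♣......^..┃
━━━━━━━━┃......................♣♣........^^.┃
ainer   ┃..............................^....┃
────────┃.......................~.......^...┃
xt]│ not┗━━━━━━━━━━━━━━━━━━━━━━━━━━━━━━━━━━━┛
────────────────────────────┃e?         │   ┃
em validates user sessions p┃ost.       │   ┃
                            ┃   Cancel  │equ┃
ponent monitors configuratio┃───────────┘rat┃
itecture generates data stre┃               ┃
━━━━━━━━━━━━━━━━━━━━━━━━━━━━┛ user sessions ┃
      ┃The system analyzes data streams effi┃
      ┃The pipeline processes database recor┃
      ┗━━━━━━━━━━━━━━━━━━━━━━━━━━━━━━━━━━━━━┛
                                             
                                             


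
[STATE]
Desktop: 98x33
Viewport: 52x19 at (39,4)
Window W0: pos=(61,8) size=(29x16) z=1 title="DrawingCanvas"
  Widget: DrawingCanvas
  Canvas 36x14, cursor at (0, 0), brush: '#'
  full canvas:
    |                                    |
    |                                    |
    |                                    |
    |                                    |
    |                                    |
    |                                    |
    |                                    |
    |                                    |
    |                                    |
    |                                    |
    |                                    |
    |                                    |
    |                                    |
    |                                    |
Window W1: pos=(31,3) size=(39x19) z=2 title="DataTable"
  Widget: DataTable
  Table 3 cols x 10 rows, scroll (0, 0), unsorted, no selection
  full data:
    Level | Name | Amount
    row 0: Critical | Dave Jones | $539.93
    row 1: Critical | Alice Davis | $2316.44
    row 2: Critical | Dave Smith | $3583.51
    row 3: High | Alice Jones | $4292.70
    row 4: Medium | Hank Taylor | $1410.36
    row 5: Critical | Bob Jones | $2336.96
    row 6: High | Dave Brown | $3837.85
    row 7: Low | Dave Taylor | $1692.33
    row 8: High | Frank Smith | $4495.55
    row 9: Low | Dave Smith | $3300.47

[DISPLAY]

ble                           ┃                     
──────────────────────────────┨                     
 │Name       │Amount          ┃                     
─┼───────────┼────────        ┃                     
l│Dave Jones │$539.93         ┃━━━━━━━━━━━━━━━━━━━┓ 
l│Alice Davis│$2316.44        ┃Canvas             ┃ 
l│Dave Smith │$3583.51        ┃───────────────────┨ 
 │Alice Jones│$4292.70        ┃                   ┃ 
 │Hank Taylor│$1410.36        ┃                   ┃ 
l│Bob Jones  │$2336.96        ┃                   ┃ 
 │Dave Brown │$3837.85        ┃                   ┃ 
 │Dave Taylor│$1692.33        ┃                   ┃ 
 │Frank Smith│$4495.55        ┃                   ┃ 
 │Dave Smith │$3300.47        ┃                   ┃ 
                              ┃                   ┃ 
                              ┃                   ┃ 
                              ┃                   ┃ 
━━━━━━━━━━━━━━━━━━━━━━━━━━━━━━┛                   ┃ 
                      ┃                           ┃ 


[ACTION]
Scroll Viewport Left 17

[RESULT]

         ┃ DataTable                           ┃    
         ┠─────────────────────────────────────┨    
         ┃Level   │Name       │Amount          ┃    
         ┃────────┼───────────┼────────        ┃    
         ┃Critical│Dave Jones │$539.93         ┃━━━━
         ┃Critical│Alice Davis│$2316.44        ┃Canv
         ┃Critical│Dave Smith │$3583.51        ┃────
         ┃High    │Alice Jones│$4292.70        ┃    
         ┃Medium  │Hank Taylor│$1410.36        ┃    
         ┃Critical│Bob Jones  │$2336.96        ┃    
         ┃High    │Dave Brown │$3837.85        ┃    
         ┃Low     │Dave Taylor│$1692.33        ┃    
         ┃High    │Frank Smith│$4495.55        ┃    
         ┃Low     │Dave Smith │$3300.47        ┃    
         ┃                                     ┃    
         ┃                                     ┃    
         ┃                                     ┃    
         ┗━━━━━━━━━━━━━━━━━━━━━━━━━━━━━━━━━━━━━┛    
                                       ┃            


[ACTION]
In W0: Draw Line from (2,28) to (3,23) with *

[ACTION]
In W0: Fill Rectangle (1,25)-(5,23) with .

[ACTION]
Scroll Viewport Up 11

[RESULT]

                                                    
                                                    
                                                    
         ┏━━━━━━━━━━━━━━━━━━━━━━━━━━━━━━━━━━━━━┓    
         ┃ DataTable                           ┃    
         ┠─────────────────────────────────────┨    
         ┃Level   │Name       │Amount          ┃    
         ┃────────┼───────────┼────────        ┃    
         ┃Critical│Dave Jones │$539.93         ┃━━━━
         ┃Critical│Alice Davis│$2316.44        ┃Canv
         ┃Critical│Dave Smith │$3583.51        ┃────
         ┃High    │Alice Jones│$4292.70        ┃    
         ┃Medium  │Hank Taylor│$1410.36        ┃    
         ┃Critical│Bob Jones  │$2336.96        ┃    
         ┃High    │Dave Brown │$3837.85        ┃    
         ┃Low     │Dave Taylor│$1692.33        ┃    
         ┃High    │Frank Smith│$4495.55        ┃    
         ┃Low     │Dave Smith │$3300.47        ┃    
         ┃                                     ┃    
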